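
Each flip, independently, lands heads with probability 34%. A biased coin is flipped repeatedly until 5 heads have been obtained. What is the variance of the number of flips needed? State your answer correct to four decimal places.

28.5467

Y = total flips until the fifth success; negative binomial with r=5, p=0.34.
Var(Y) = r(1−p)/p² = 5·0.66 / 0.34² = 28.546713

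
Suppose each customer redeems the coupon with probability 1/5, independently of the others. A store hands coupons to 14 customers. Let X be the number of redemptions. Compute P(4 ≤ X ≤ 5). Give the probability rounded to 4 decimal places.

X ~ Binomial(14, 0.20); P(4 ≤ X ≤ 5) = Σ C(14,k) p^k (1−p)^(14−k) over k:
  k=4: C(14,4)·0.20^4·0.80^10 = 0.171970
  k=5: C(14,5)·0.20^5·0.80^9 = 0.085985
Total = 0.257956

0.2580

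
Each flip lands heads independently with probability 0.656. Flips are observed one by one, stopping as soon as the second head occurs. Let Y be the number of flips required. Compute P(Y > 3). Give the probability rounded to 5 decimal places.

0.27359

Needing more than 3 flips ⇔ fewer than 2 successes in the first 3. With X ~ Binomial(3, 0.656), P(Y > 3) = P(X ≤ 1).
  k=0: C(3,0)·0.656^0·0.344^3 = 0.0407076
  k=1: C(3,1)·0.656^1·0.344^2 = 0.2328852
P(X ≤ 1) = 0.2735928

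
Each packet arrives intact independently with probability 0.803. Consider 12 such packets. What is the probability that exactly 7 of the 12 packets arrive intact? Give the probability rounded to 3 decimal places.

0.051

X ~ Binomial(n=12, p=0.803).
P(X=7) = C(12,7) · p^7 · (1−p)^5
= 792 · 0.21528 · 0.00029671 = 0.05059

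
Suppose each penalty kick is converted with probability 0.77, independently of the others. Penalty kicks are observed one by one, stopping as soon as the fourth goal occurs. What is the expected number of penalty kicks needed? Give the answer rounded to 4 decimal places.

5.1948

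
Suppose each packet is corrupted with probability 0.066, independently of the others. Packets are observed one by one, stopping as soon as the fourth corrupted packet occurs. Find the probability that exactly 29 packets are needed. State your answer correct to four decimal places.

Y = trial on which the fourth success occurs; negative binomial, r=4, p=0.066.
P(Y=29) = C(28,3) · p^4 · (1−p)^25
= 3276 · 1.8975e-05 · 0.18141 = 0.011277

0.0113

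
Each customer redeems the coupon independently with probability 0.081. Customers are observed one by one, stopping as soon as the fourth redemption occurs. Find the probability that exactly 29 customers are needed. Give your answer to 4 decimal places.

0.0171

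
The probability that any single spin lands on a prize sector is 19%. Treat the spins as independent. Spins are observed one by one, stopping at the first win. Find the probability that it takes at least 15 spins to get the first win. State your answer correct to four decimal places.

0.0523

Y = number of spins to the first success; geometric, p = 0.19.
P(Y > 14) = P(first 14 all fail) = (1−p)^14 = 0.052335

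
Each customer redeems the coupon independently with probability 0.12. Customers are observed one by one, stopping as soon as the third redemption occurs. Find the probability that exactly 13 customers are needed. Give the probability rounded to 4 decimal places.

0.0318

Y = trial on which the third success occurs; negative binomial, r=3, p=0.12.
P(Y=13) = C(12,2) · p^3 · (1−p)^10
= 66 · 0.001728 · 0.2785 = 0.031762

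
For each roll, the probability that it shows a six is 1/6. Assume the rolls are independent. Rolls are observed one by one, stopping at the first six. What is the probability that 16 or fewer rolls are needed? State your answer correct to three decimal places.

Y = number of rolls to the first success; geometric, p = 0.166667.
P(Y ≤ 16) = 1 − (1−p)^16 = 1 − 0.05409 = 0.94591

0.946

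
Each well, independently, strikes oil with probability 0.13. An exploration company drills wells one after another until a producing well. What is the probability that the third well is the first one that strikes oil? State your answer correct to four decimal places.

0.0984

Geometric (trials to first success), p = 0.13.
P(Y = 3) = (1−p)^2 · p = 0.7569 · 0.13 = 0.098397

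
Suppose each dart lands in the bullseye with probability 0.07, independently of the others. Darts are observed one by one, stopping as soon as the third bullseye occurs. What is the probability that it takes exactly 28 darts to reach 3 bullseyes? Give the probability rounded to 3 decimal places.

0.020

Y = trial on which the third success occurs; negative binomial, r=3, p=0.07.
P(Y=28) = C(27,2) · p^3 · (1−p)^25
= 351 · 0.000343 · 0.16296 = 0.01962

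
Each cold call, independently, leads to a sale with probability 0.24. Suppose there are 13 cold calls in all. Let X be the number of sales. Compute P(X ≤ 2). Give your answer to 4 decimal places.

X ~ Binomial(13, 0.24); P(X ≤ 2) = Σ C(13,k) p^k (1−p)^(13−k) over k:
  k=0: C(13,0)·0.24^0·0.76^13 = 0.028221
  k=1: C(13,1)·0.24^1·0.76^12 = 0.115856
  k=2: C(13,2)·0.24^2·0.76^11 = 0.219516
Total = 0.363593

0.3636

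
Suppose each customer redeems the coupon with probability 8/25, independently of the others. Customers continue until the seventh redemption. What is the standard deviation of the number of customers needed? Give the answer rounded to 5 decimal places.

6.81795

Y = total customers until the seventh success; negative binomial with r=7, p=0.32.
SD(Y) = √[r(1−p)/p²] = √(46.4843750) = 6.8179451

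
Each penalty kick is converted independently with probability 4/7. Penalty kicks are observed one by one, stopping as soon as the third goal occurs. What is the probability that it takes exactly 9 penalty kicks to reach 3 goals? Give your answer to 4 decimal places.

0.0324

Y = trial on which the third success occurs; negative binomial, r=3, p=0.571429.
P(Y=9) = C(8,2) · p^3 · (1−p)^6
= 28 · 0.18659 · 0.0061964 = 0.032373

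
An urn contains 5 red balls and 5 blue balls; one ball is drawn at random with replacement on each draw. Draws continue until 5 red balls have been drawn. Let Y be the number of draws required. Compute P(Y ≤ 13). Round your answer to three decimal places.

0.867

Finishing within 13 draws ⇔ at least 5 successes in the first 13. With X ~ Binomial(13, 0.50), P(Y ≤ 13) = 1 − P(X ≤ 4).
  k=0: C(13,0)·0.50^0·0.50^13 = 0.00012
  k=1: C(13,1)·0.50^1·0.50^12 = 0.00159
  k=2: C(13,2)·0.50^2·0.50^11 = 0.00952
  k=3: C(13,3)·0.50^3·0.50^10 = 0.03491
  k=4: C(13,4)·0.50^4·0.50^9 = 0.08728
1 − 0.13342 = 0.86658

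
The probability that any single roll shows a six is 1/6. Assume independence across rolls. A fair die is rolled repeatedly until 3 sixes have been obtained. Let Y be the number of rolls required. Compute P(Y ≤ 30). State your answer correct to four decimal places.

0.8972

Finishing within 30 rolls ⇔ at least 3 successes in the first 30. With X ~ Binomial(30, 0.166667), P(Y ≤ 30) = 1 − P(X ≤ 2).
  k=0: C(30,0)·0.166667^0·0.833333^30 = 0.004213
  k=1: C(30,1)·0.166667^1·0.833333^29 = 0.025276
  k=2: C(30,2)·0.166667^2·0.833333^28 = 0.073301
1 − 0.102790 = 0.897210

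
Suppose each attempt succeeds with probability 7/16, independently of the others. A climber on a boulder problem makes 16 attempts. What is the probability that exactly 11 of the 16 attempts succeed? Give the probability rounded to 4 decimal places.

0.0276

X ~ Binomial(n=16, p=0.4375).
P(X=11) = C(16,11) · p^11 · (1−p)^5
= 4368 · 0.0001124 · 0.056314 = 0.027647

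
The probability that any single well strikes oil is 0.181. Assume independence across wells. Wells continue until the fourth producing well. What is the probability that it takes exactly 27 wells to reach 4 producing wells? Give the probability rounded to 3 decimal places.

0.028

Y = trial on which the fourth success occurs; negative binomial, r=4, p=0.181.
P(Y=27) = C(26,3) · p^4 · (1−p)^23
= 2600 · 0.0010733 · 0.010128 = 0.02826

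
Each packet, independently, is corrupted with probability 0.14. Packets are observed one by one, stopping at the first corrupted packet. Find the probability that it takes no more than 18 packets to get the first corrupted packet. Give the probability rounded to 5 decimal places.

Y = number of packets to the first success; geometric, p = 0.14.
P(Y ≤ 18) = 1 − (1−p)^18 = 1 − 0.0662174 = 0.9337826

0.93378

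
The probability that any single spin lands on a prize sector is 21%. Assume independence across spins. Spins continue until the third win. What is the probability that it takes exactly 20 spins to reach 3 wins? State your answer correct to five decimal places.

Y = trial on which the third success occurs; negative binomial, r=3, p=0.21.
P(Y=20) = C(19,2) · p^3 · (1−p)^17
= 171 · 0.009261 · 0.018183 = 0.0287948

0.02879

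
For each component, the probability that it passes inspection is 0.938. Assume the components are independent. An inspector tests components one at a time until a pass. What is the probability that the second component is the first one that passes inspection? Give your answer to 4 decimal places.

0.0582

Geometric (trials to first success), p = 0.938.
P(Y = 2) = (1−p)^1 · p = 0.062 · 0.938 = 0.058156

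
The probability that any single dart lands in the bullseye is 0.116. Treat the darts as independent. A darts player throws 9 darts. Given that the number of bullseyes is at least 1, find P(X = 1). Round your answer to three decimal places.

0.581

X ~ Binomial(9, 0.116). Want P(X=1 | X≥1) = P(X=1) / P(X≥1).
P(X=1) = C(9,1)·0.116^1·0.884^8 = 0.38933
P(X≥1) = 1 − 0.32966 = 0.67034
Ratio = 0.38933 / 0.67034 = 0.58080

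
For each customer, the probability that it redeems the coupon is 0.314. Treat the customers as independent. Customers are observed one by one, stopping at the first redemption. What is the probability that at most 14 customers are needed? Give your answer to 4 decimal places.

Y = number of customers to the first success; geometric, p = 0.314.
P(Y ≤ 14) = 1 − (1−p)^14 = 1 − 0.005111 = 0.994889

0.9949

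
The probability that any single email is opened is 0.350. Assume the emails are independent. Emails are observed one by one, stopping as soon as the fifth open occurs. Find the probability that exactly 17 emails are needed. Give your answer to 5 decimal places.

0.05437

Y = trial on which the fifth success occurs; negative binomial, r=5, p=0.35.
P(Y=17) = C(16,4) · p^5 · (1−p)^12
= 1820 · 0.0052522 · 0.005688 = 0.0543716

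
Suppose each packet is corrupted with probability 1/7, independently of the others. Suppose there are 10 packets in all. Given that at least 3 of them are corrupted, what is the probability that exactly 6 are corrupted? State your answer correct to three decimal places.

X ~ Binomial(10, 0.142857). Want P(X=6 | X≥3) = P(X=6) / P(X≥3).
P(X=6) = C(10,6)·0.142857^6·0.857143^4 = 0.00096
P(X≥3) = 1 − 0.21406 − 0.35676 − 0.26757 = 0.16160
Ratio = 0.00096 / 0.16160 = 0.00596

0.006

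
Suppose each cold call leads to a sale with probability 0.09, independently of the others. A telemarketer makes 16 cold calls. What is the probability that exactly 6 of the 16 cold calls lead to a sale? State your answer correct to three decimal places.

0.002

X ~ Binomial(n=16, p=0.09).
P(X=6) = C(16,6) · p^6 · (1−p)^10
= 8008 · 5.3144e-07 · 0.38942 = 0.00166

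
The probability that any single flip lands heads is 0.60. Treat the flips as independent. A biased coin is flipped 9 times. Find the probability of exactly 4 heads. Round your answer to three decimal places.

X ~ Binomial(n=9, p=0.60).
P(X=4) = C(9,4) · p^4 · (1−p)^5
= 126 · 0.1296 · 0.01024 = 0.16722

0.167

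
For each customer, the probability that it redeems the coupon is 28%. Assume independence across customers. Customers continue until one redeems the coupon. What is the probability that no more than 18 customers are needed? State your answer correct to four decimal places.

0.9973

Y = number of customers to the first success; geometric, p = 0.28.
P(Y ≤ 18) = 1 − (1−p)^18 = 1 − 0.002704 = 0.997296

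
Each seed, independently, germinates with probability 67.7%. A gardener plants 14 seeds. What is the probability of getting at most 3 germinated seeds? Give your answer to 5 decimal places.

X ~ Binomial(14, 0.677); P(X ≤ 3) = Σ C(14,k) p^k (1−p)^(14−k) over k:
  k=0: C(14,0)·0.677^0·0.323^14 = 0.0000001
  k=1: C(14,1)·0.677^1·0.323^13 = 0.0000039
  k=2: C(14,2)·0.677^2·0.323^12 = 0.0000538
  k=3: C(14,3)·0.677^3·0.323^11 = 0.0004509
Total = 0.0005088

0.00051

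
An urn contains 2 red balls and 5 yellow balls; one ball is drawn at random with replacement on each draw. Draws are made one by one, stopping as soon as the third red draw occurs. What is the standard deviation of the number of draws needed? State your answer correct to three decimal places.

5.123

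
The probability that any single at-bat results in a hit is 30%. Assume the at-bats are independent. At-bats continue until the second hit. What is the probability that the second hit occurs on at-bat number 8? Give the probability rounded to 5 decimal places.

0.07412

Y = trial on which the second success occurs; negative binomial, r=2, p=0.30.
P(Y=8) = C(7,1) · p^2 · (1−p)^6
= 7 · 0.09 · 0.11765 = 0.0741189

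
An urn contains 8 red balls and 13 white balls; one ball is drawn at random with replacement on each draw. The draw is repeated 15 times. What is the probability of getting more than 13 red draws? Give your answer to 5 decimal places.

X ~ Binomial(15, 0.380952); P(X ≥ 14) = Σ C(15,k) p^k (1−p)^(15−k) over k:
  k=14: C(15,14)·0.380952^14·0.619048^1 = 0.0000126
  k=15: C(15,15)·0.380952^15·0.619048^0 = 0.0000005
Total = 0.0000131

0.00001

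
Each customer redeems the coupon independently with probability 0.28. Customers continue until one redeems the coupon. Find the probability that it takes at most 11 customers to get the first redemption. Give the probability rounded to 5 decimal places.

0.97304

Y = number of customers to the first success; geometric, p = 0.28.
P(Y ≤ 11) = 1 − (1−p)^11 = 1 − 0.0269561 = 0.9730439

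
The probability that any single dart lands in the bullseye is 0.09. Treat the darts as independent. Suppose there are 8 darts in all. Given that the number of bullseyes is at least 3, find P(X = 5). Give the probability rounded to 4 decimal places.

0.0086

X ~ Binomial(8, 0.09). Want P(X=5 | X≥3) = P(X=5) / P(X≥3).
P(X=5) = C(8,5)·0.09^5·0.91^3 = 0.000249
P(X≥3) = 1 − 0.470253 − 0.372068 − 0.128793 = 0.028887
Ratio = 0.000249 / 0.028887 = 0.008626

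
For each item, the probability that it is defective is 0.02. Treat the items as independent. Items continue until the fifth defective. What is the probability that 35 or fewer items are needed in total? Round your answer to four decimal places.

Finishing within 35 items ⇔ at least 5 successes in the first 35. With X ~ Binomial(35, 0.02), P(Y ≤ 35) = 1 − P(X ≤ 4).
  k=0: C(35,0)·0.02^0·0.98^35 = 0.493075
  k=1: C(35,1)·0.02^1·0.98^34 = 0.352196
  k=2: C(35,2)·0.02^2·0.98^33 = 0.122191
  k=3: C(35,3)·0.02^3·0.98^32 = 0.027431
  k=4: C(35,4)·0.02^4·0.98^31 = 0.004478
1 − 0.999370 = 0.000630

0.0006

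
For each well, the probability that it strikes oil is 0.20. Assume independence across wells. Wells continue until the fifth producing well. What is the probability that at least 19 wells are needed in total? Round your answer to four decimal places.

Needing more than 18 wells ⇔ fewer than 5 successes in the first 18. With X ~ Binomial(18, 0.20), P(Y > 18) = P(X ≤ 4).
  k=0: C(18,0)·0.20^0·0.80^18 = 0.018014
  k=1: C(18,1)·0.20^1·0.80^17 = 0.081065
  k=2: C(18,2)·0.20^2·0.80^16 = 0.172263
  k=3: C(18,3)·0.20^3·0.80^15 = 0.229684
  k=4: C(18,4)·0.20^4·0.80^14 = 0.215328
P(X ≤ 4) = 0.716354

0.7164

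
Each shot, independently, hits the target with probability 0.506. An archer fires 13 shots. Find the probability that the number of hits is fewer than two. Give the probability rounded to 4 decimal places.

X ~ Binomial(13, 0.506); P(X ≤ 1) = Σ C(13,k) p^k (1−p)^(13−k) over k:
  k=0: C(13,0)·0.506^0·0.494^13 = 0.000104
  k=1: C(13,1)·0.506^1·0.494^12 = 0.001389
Total = 0.001494

0.0015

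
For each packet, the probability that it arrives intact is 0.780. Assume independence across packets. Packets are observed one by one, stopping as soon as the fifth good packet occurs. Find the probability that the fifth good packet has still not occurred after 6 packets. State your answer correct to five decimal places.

0.39369

Needing more than 6 packets ⇔ fewer than 5 successes in the first 6. With X ~ Binomial(6, 0.78), P(Y > 6) = P(X ≤ 4).
  k=0: C(6,0)·0.78^0·0.22^6 = 0.0001134
  k=1: C(6,1)·0.78^1·0.22^5 = 0.0024119
  k=2: C(6,2)·0.78^2·0.22^4 = 0.0213782
  k=3: C(6,3)·0.78^3·0.22^3 = 0.1010606
  k=4: C(6,4)·0.78^4·0.22^2 = 0.2687293
P(X ≤ 4) = 0.3936934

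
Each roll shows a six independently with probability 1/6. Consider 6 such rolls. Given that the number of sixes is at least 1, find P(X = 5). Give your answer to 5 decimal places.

X ~ Binomial(6, 0.166667). Want P(X=5 | X≥1) = P(X=5) / P(X≥1).
P(X=5) = C(6,5)·0.166667^5·0.833333^1 = 0.0006430
P(X≥1) = 1 − 0.3348980 = 0.6651020
Ratio = 0.0006430 / 0.6651020 = 0.0009668

0.00097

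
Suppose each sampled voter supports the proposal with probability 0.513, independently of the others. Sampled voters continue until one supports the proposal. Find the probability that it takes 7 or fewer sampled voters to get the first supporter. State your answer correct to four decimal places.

Y = number of sampled voters to the first success; geometric, p = 0.513.
P(Y ≤ 7) = 1 − (1−p)^7 = 1 − 0.006497 = 0.993503

0.9935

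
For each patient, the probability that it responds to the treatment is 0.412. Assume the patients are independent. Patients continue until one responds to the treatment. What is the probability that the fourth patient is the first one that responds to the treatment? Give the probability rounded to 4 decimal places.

0.0838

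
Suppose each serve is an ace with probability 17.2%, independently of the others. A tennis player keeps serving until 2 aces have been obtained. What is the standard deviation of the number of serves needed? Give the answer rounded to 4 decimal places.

Y = total serves until the second success; negative binomial with r=2, p=0.172.
SD(Y) = √[r(1−p)/p²] = √(55.976203) = 7.481725

7.4817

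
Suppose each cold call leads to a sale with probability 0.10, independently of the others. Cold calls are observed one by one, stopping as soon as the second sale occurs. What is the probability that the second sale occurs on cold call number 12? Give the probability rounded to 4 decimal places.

Y = trial on which the second success occurs; negative binomial, r=2, p=0.10.
P(Y=12) = C(11,1) · p^2 · (1−p)^10
= 11 · 0.01 · 0.34868 = 0.038355

0.0384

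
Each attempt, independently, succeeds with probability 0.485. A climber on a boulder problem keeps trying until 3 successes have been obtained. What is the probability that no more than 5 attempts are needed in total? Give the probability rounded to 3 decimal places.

Finishing within 5 attempts ⇔ at least 3 successes in the first 5. With X ~ Binomial(5, 0.485), P(Y ≤ 5) = 1 − P(X ≤ 2).
  k=0: C(5,0)·0.485^0·0.515^5 = 0.03623
  k=1: C(5,1)·0.485^1·0.515^4 = 0.17058
  k=2: C(5,2)·0.485^2·0.515^3 = 0.32130
1 − 0.52811 = 0.47189

0.472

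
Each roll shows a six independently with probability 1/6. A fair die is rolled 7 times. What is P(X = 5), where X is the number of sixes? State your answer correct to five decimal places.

0.00188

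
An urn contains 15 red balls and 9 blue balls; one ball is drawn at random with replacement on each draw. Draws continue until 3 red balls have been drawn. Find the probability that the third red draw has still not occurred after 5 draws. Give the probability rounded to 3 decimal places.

Needing more than 5 draws ⇔ fewer than 3 successes in the first 5. With X ~ Binomial(5, 0.625), P(Y > 5) = P(X ≤ 2).
  k=0: C(5,0)·0.625^0·0.375^5 = 0.00742
  k=1: C(5,1)·0.625^1·0.375^4 = 0.06180
  k=2: C(5,2)·0.625^2·0.375^3 = 0.20599
P(X ≤ 2) = 0.27521

0.275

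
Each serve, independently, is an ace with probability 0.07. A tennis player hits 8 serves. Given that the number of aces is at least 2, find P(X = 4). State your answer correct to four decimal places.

X ~ Binomial(8, 0.07). Want P(X=4 | X≥2) = P(X=4) / P(X≥2).
P(X=4) = C(8,4)·0.07^4·0.93^4 = 0.001257
P(X≥2) = 1 − 0.559582 − 0.336952 = 0.103466
Ratio = 0.001257 / 0.103466 = 0.012151

0.0122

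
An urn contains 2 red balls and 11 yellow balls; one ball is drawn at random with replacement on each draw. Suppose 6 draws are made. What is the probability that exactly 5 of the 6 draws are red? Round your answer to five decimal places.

X ~ Binomial(n=6, p=0.153846).
P(X=5) = C(6,5) · p^5 · (1−p)^1
= 6 · 8.6185e-05 · 0.84615 = 0.0004376

0.00044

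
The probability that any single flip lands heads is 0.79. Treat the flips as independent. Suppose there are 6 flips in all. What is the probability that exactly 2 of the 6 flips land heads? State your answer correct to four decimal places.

X ~ Binomial(n=6, p=0.79).
P(X=2) = C(6,2) · p^2 · (1−p)^4
= 15 · 0.6241 · 0.0019448 = 0.018206

0.0182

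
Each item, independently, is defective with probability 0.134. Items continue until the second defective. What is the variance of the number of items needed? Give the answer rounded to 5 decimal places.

96.45801

Y = total items until the second success; negative binomial with r=2, p=0.134.
Var(Y) = r(1−p)/p² = 2·0.866 / 0.134² = 96.4580085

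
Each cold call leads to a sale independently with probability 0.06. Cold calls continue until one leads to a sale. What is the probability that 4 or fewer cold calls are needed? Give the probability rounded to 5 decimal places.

0.21925

Y = number of cold calls to the first success; geometric, p = 0.06.
P(Y ≤ 4) = 1 − (1−p)^4 = 1 − 0.7807490 = 0.2192510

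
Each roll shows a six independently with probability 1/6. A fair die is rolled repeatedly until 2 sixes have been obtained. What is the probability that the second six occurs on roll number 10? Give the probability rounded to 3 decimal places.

0.058

Y = trial on which the second success occurs; negative binomial, r=2, p=0.166667.
P(Y=10) = C(9,1) · p^2 · (1−p)^8
= 9 · 0.027778 · 0.23257 = 0.05814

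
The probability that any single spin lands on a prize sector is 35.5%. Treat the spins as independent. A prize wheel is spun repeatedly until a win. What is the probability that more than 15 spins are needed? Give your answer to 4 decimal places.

Y = number of spins to the first success; geometric, p = 0.355.
P(Y > 15) = P(first 15 all fail) = (1−p)^15 = 0.001391

0.0014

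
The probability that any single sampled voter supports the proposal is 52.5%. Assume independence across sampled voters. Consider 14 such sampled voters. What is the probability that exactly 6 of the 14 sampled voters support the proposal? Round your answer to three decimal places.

0.163

X ~ Binomial(n=14, p=0.525).
P(X=6) = C(14,6) · p^6 · (1−p)^8
= 3003 · 0.020939 · 0.0025915 = 0.16295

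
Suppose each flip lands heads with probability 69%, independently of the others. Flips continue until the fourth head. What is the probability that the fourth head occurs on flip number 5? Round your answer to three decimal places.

0.281

Y = trial on which the fourth success occurs; negative binomial, r=4, p=0.69.
P(Y=5) = C(4,3) · p^4 · (1−p)^1
= 4 · 0.22667 · 0.31 = 0.28107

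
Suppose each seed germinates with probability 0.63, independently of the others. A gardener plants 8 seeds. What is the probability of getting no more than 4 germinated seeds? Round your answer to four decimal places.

X ~ Binomial(8, 0.63); P(X ≤ 4) = Σ C(8,k) p^k (1−p)^(8−k) over k:
  k=0: C(8,0)·0.63^0·0.37^8 = 0.000351
  k=1: C(8,1)·0.63^1·0.37^7 = 0.004785
  k=2: C(8,2)·0.63^2·0.37^6 = 0.028513
  k=3: C(8,3)·0.63^3·0.37^5 = 0.097100
  k=4: C(8,4)·0.63^4·0.37^4 = 0.206665
Total = 0.337414

0.3374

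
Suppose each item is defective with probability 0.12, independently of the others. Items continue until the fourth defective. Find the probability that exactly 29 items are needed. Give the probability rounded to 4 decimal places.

0.0278

Y = trial on which the fourth success occurs; negative binomial, r=4, p=0.12.
P(Y=29) = C(28,3) · p^4 · (1−p)^25
= 3276 · 0.00020736 · 0.040932 = 0.027806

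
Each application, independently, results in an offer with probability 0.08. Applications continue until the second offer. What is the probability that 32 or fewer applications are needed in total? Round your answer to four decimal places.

0.7376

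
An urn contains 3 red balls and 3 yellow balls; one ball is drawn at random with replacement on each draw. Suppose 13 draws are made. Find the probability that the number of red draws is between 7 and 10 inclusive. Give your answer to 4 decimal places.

X ~ Binomial(13, 0.50); P(7 ≤ X ≤ 10) = Σ C(13,k) p^k (1−p)^(13−k) over k:
  k=7: C(13,7)·0.50^7·0.50^6 = 0.209473
  k=8: C(13,8)·0.50^8·0.50^5 = 0.157104
  k=9: C(13,9)·0.50^9·0.50^4 = 0.087280
  k=10: C(13,10)·0.50^10·0.50^3 = 0.034912
Total = 0.488770

0.4888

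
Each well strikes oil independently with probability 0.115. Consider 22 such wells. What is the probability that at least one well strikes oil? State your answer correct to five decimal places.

P(at least one) = 1 − P(none) = 1 − (1 − 0.115)^22
= 1 − 0.0680381 = 0.9319619

0.93196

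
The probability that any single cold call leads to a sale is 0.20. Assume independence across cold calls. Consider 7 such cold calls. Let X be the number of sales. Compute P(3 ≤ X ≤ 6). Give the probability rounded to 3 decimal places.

X ~ Binomial(7, 0.20); P(3 ≤ X ≤ 6) = Σ C(7,k) p^k (1−p)^(7−k) over k:
  k=3: C(7,3)·0.20^3·0.80^4 = 0.11469
  k=4: C(7,4)·0.20^4·0.80^3 = 0.02867
  k=5: C(7,5)·0.20^5·0.80^2 = 0.00430
  k=6: C(7,6)·0.20^6·0.80^1 = 0.00036
Total = 0.14802

0.148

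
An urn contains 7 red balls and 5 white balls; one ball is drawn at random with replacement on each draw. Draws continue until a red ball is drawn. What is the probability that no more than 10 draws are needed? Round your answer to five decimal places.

0.99984

Y = number of draws to the first success; geometric, p = 0.583333.
P(Y ≤ 10) = 1 − (1−p)^10 = 1 − 0.0001577 = 0.9998423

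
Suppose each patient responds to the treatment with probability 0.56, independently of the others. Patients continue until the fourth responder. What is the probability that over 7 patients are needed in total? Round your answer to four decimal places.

Needing more than 7 patients ⇔ fewer than 4 successes in the first 7. With X ~ Binomial(7, 0.56), P(Y > 7) = P(X ≤ 3).
  k=0: C(7,0)·0.56^0·0.44^7 = 0.003193
  k=1: C(7,1)·0.56^1·0.44^6 = 0.028445
  k=2: C(7,2)·0.56^2·0.44^5 = 0.108607
  k=3: C(7,3)·0.56^3·0.44^4 = 0.230379
P(X ≤ 3) = 0.370624

0.3706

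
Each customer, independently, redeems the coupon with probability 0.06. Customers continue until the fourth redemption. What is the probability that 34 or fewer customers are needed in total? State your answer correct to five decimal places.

Finishing within 34 customers ⇔ at least 4 successes in the first 34. With X ~ Binomial(34, 0.06), P(Y ≤ 34) = 1 − P(X ≤ 3).
  k=0: C(34,0)·0.06^0·0.94^34 = 0.1219964
  k=1: C(34,1)·0.06^1·0.94^33 = 0.2647581
  k=2: C(34,2)·0.06^2·0.94^32 = 0.2788410
  k=3: C(34,3)·0.06^3·0.94^31 = 0.1898492
1 − 0.8554448 = 0.1445552

0.14456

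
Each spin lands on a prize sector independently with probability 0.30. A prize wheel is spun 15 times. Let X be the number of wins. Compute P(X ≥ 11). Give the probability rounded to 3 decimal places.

0.001

X ~ Binomial(15, 0.30); P(X ≥ 11) = Σ C(15,k) p^k (1−p)^(15−k) over k:
  k=11: C(15,11)·0.30^11·0.70^4 = 0.00058
  k=12: C(15,12)·0.30^12·0.70^3 = 0.00008
  k=13: C(15,13)·0.30^13·0.70^2 = 0.00001
  k=14: C(15,14)·0.30^14·0.70^1 = 0.00000
  k=15: C(15,15)·0.30^15·0.70^0 = 0.00000
Total = 0.00067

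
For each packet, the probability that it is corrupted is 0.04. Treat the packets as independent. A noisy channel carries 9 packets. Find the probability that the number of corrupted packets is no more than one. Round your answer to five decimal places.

X ~ Binomial(9, 0.04); P(X ≤ 1) = Σ C(9,k) p^k (1−p)^(9−k) over k:
  k=0: C(9,0)·0.04^0·0.96^9 = 0.6925340
  k=1: C(9,1)·0.04^1·0.96^8 = 0.2597002
Total = 0.9522342

0.95223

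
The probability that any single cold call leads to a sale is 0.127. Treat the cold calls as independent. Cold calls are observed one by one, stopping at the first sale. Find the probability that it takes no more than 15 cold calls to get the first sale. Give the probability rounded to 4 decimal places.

0.8696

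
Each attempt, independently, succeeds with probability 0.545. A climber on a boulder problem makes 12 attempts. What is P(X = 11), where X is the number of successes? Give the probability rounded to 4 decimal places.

0.0069

X ~ Binomial(n=12, p=0.545).
P(X=11) = C(12,11) · p^11 · (1−p)^1
= 12 · 0.00126 · 0.455 = 0.006879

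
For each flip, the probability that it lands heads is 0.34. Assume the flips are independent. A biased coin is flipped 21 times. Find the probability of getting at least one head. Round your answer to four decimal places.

P(at least one) = 1 − P(none) = 1 − (1 − 0.34)^21
= 1 − 0.000162 = 0.999838

0.9998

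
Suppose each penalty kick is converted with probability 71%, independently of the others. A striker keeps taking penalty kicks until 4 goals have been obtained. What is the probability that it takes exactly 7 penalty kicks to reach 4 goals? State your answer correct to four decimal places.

Y = trial on which the fourth success occurs; negative binomial, r=4, p=0.71.
P(Y=7) = C(6,3) · p^4 · (1−p)^3
= 20 · 0.25412 · 0.024389 = 0.123953

0.1240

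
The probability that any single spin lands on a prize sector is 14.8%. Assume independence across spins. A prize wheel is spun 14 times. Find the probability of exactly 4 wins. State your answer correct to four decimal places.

0.0968

X ~ Binomial(n=14, p=0.148).
P(X=4) = C(14,4) · p^4 · (1−p)^10
= 1001 · 0.00047979 · 0.20156 = 0.096800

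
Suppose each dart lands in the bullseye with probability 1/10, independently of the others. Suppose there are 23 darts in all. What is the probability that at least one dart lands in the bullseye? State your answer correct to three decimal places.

P(at least one) = 1 − P(none) = 1 − (1 − 0.10)^23
= 1 − 0.08863 = 0.91137

0.911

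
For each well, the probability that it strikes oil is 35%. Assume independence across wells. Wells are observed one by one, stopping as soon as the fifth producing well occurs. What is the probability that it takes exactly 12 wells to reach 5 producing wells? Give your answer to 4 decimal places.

0.0850

Y = trial on which the fifth success occurs; negative binomial, r=5, p=0.35.
P(Y=12) = C(11,4) · p^5 · (1−p)^7
= 330 · 0.0052522 · 0.049022 = 0.084966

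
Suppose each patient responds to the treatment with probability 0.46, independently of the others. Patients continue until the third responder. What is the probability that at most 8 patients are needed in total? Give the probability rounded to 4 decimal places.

Finishing within 8 patients ⇔ at least 3 successes in the first 8. With X ~ Binomial(8, 0.46), P(Y ≤ 8) = 1 − P(X ≤ 2).
  k=0: C(8,0)·0.46^0·0.54^8 = 0.007230
  k=1: C(8,1)·0.46^1·0.54^7 = 0.049272
  k=2: C(8,2)·0.46^2·0.54^6 = 0.146905
1 − 0.203408 = 0.796592

0.7966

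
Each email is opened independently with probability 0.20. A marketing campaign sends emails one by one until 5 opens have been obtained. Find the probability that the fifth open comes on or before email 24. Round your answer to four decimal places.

0.5401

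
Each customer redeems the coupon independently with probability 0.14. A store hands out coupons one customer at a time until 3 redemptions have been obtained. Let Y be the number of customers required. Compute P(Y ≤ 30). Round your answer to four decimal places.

0.8113

Finishing within 30 customers ⇔ at least 3 successes in the first 30. With X ~ Binomial(30, 0.14), P(Y ≤ 30) = 1 − P(X ≤ 2).
  k=0: C(30,0)·0.14^0·0.86^30 = 0.010838
  k=1: C(30,1)·0.14^1·0.86^29 = 0.052930
  k=2: C(30,2)·0.14^2·0.86^28 = 0.124940
1 − 0.188709 = 0.811291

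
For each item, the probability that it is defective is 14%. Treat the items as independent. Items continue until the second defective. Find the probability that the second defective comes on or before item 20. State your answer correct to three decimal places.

0.792

Finishing within 20 items ⇔ at least 2 successes in the first 20. With X ~ Binomial(20, 0.14), P(Y ≤ 20) = 1 − P(X ≤ 1).
  k=0: C(20,0)·0.14^0·0.86^20 = 0.04897
  k=1: C(20,1)·0.14^1·0.86^19 = 0.15945
1 − 0.20843 = 0.79157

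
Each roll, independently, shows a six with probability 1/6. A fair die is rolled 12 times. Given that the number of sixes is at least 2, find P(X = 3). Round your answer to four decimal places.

X ~ Binomial(12, 0.166667). Want P(X=3 | X≥2) = P(X=3) / P(X≥2).
P(X=3) = C(12,3)·0.166667^3·0.833333^9 = 0.197396
P(X≥2) = 1 − 0.112157 − 0.269176 = 0.618667
Ratio = 0.197396 / 0.618667 = 0.319066

0.3191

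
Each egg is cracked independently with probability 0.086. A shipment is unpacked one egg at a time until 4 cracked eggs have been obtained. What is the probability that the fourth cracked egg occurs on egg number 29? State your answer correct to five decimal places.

Y = trial on which the fourth success occurs; negative binomial, r=4, p=0.086.
P(Y=29) = C(28,3) · p^4 · (1−p)^25
= 3276 · 5.4701e-05 · 0.1056 = 0.0189231

0.01892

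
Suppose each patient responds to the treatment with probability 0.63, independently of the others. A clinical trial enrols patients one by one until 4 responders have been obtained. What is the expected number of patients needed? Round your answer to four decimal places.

6.3492

Y = total patients until the fourth success; negative binomial with r=4, p=0.63.
E[Y] = r / p = 4 / 0.63 = 6.349206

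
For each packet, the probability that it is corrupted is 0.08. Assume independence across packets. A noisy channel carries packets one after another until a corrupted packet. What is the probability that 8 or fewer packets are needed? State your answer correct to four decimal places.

0.4868

Y = number of packets to the first success; geometric, p = 0.08.
P(Y ≤ 8) = 1 − (1−p)^8 = 1 − 0.513219 = 0.486781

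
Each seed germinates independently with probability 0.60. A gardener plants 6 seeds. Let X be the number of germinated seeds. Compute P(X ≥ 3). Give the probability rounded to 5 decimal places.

0.82080

X ~ Binomial(6, 0.60); P(X ≥ 3) = Σ C(6,k) p^k (1−p)^(6−k) over k:
  k=3: C(6,3)·0.60^3·0.40^3 = 0.2764800
  k=4: C(6,4)·0.60^4·0.40^2 = 0.3110400
  k=5: C(6,5)·0.60^5·0.40^1 = 0.1866240
  k=6: C(6,6)·0.60^6·0.40^0 = 0.0466560
Total = 0.8208000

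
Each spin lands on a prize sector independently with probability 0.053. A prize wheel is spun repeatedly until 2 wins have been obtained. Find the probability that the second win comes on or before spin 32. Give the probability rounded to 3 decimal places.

0.511

Finishing within 32 spins ⇔ at least 2 successes in the first 32. With X ~ Binomial(32, 0.053), P(Y ≤ 32) = 1 − P(X ≤ 1).
  k=0: C(32,0)·0.053^0·0.947^32 = 0.17506
  k=1: C(32,1)·0.053^1·0.947^31 = 0.31353
1 − 0.48859 = 0.51141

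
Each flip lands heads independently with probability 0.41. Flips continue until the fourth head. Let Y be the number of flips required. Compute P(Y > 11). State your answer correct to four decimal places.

Needing more than 11 flips ⇔ fewer than 4 successes in the first 11. With X ~ Binomial(11, 0.41), P(Y > 11) = P(X ≤ 3).
  k=0: C(11,0)·0.41^0·0.59^11 = 0.003016
  k=1: C(11,1)·0.41^1·0.59^10 = 0.023051
  k=2: C(11,2)·0.41^2·0.59^9 = 0.080094
  k=3: C(11,3)·0.41^3·0.59^8 = 0.166975
P(X ≤ 3) = 0.273136

0.2731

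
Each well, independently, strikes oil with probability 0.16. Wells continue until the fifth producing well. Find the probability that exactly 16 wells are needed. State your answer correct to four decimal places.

Y = trial on which the fifth success occurs; negative binomial, r=5, p=0.16.
P(Y=16) = C(15,4) · p^5 · (1−p)^11
= 1365 · 0.00010486 · 0.14692 = 0.021028

0.0210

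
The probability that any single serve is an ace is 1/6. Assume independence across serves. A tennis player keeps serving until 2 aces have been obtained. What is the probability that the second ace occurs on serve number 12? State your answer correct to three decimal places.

0.049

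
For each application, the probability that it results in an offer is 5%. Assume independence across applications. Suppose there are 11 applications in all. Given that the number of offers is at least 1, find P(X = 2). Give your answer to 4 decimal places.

0.2010

X ~ Binomial(11, 0.05). Want P(X=2 | X≥1) = P(X=2) / P(X≥1).
P(X=2) = C(11,2)·0.05^2·0.95^9 = 0.086659
P(X≥1) = 1 − 0.568800 = 0.431200
Ratio = 0.086659 / 0.431200 = 0.200972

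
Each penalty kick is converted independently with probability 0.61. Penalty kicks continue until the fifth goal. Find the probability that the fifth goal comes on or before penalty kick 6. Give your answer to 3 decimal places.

0.249

Finishing within 6 penalty kicks ⇔ at least 5 successes in the first 6. With X ~ Binomial(6, 0.61), P(Y ≤ 6) = 1 − P(X ≤ 4).
  k=0: C(6,0)·0.61^0·0.39^6 = 0.00352
  k=1: C(6,1)·0.61^1·0.39^5 = 0.03302
  k=2: C(6,2)·0.61^2·0.39^4 = 0.12912
  k=3: C(6,3)·0.61^3·0.39^3 = 0.26929
  k=4: C(6,4)·0.61^4·0.39^2 = 0.31589
1 − 0.75084 = 0.24916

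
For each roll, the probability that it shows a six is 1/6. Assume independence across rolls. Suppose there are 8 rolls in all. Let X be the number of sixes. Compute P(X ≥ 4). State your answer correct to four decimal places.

X ~ Binomial(8, 0.166667); P(X ≥ 4) = Σ C(8,k) p^k (1−p)^(8−k) over k:
  k=4: C(8,4)·0.166667^4·0.833333^4 = 0.026048
  k=5: C(8,5)·0.166667^5·0.833333^3 = 0.004168
  k=6: C(8,6)·0.166667^6·0.833333^2 = 0.000417
  k=7: C(8,7)·0.166667^7·0.833333^1 = 0.000024
  k=8: C(8,8)·0.166667^8·0.833333^0 = 0.000001
Total = 0.030656

0.0307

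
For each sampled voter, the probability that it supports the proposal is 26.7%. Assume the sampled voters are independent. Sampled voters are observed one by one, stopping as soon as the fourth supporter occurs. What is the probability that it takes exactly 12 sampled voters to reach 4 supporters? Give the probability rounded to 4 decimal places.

Y = trial on which the fourth success occurs; negative binomial, r=4, p=0.267.
P(Y=12) = C(11,3) · p^4 · (1−p)^8
= 165 · 0.0050821 · 0.083336 = 0.069881

0.0699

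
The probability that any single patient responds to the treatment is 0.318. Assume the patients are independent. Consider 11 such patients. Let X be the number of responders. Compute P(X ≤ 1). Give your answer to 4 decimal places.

X ~ Binomial(11, 0.318); P(X ≤ 1) = Σ C(11,k) p^k (1−p)^(11−k) over k:
  k=0: C(11,0)·0.318^0·0.682^11 = 0.014847
  k=1: C(11,1)·0.318^1·0.682^10 = 0.076149
Total = 0.090996

0.0910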